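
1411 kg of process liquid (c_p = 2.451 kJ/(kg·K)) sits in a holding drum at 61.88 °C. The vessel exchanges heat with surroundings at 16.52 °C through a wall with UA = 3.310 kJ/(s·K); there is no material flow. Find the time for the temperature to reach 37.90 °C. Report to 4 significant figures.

Energy balance: M c_p dT/dt = −UA(T − T_amb).
τ = M c_p/UA = 1044.82 s; T_ss = T_amb = 16.5200 °C.
T(t) = T_ss + (T₀ − T_ss)e^(−t/τ); set T = 37.90:
t = −τ ln[(T − T_ss)/(T₀ − T_ss)] = −1044.82 · ln(0.471340) = 785.889 s.

785.9 s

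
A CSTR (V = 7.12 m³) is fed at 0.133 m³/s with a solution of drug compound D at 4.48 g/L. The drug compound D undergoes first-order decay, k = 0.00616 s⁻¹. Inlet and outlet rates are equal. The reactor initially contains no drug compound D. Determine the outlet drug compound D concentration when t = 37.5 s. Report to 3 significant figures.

2.04 g/L

Species balance: V dC/dt = Q C_in − Q C − k V C.
This is linear with rate a = Q/V + k = 0.024840 s⁻¹.
C_ss = Q C_in/(Q + kV) = 3.3690 g/L; C(t) = C_ss + (C₀ − C_ss) e^(−a t).
C(37.5) = 3.3690 + (-3.3690)·e^(−0.024840·37.5) = 3.3690 + (-3.3690)·0.39397 = 2.0417 g/L.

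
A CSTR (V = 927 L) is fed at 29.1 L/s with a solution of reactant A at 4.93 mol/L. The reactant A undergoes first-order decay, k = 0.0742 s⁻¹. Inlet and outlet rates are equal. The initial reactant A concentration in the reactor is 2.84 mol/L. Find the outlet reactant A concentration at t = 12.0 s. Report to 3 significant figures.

1.85 mol/L

V dC/dt = Q(C_in − C) − k V C.
dC/dt = (Q/V) C_in − (Q/V + k) C; effective rate a = Q/V + k = 0.031392 + 0.0742 = 0.10559 s⁻¹.
C_ss = Q C_in/(Q + kV) = 1.4657 mol/L; C(t) = C_ss + (C₀ − C_ss) e^(−a t).
C(12.0) = 1.4657 + (1.3743)·e^(−0.10559·12.0) = 1.4657 + (1.3743)·0.28165 = 1.8527 mol/L.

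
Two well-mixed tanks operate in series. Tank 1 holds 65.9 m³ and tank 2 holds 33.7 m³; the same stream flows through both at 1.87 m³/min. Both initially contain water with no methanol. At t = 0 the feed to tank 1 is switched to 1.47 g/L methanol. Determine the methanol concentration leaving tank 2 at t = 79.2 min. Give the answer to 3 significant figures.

1.17 g/L

Species balance on tank i: dCᵢ/dt = (Cᵢ₋₁ − Cᵢ)/τᵢ with τᵢ = Vᵢ/Q.
τ₁ = 65.9/1.87 = 35.241 min; τ₂ = 33.7/1.87 = 18.021 min.
Tank 1: C₁ = C_in(1 − e^(−t/τ₁)). Tank 2 (τ₁ ≠ τ₂): C₂ = C_in[1 − (τ₁ e^(−t/τ₁) − τ₂ e^(−t/τ₂))/(τ₁ − τ₂)].
At t = 79.2: e^(−t/τ₁) = 0.10567, e^(−t/τ₂) = 0.012342.
C₂ = 1.47·[1 − (35.241·0.10567 − 18.021·0.012342)/(17.219)] = 1.47·0.79665 = 1.1711 g/L.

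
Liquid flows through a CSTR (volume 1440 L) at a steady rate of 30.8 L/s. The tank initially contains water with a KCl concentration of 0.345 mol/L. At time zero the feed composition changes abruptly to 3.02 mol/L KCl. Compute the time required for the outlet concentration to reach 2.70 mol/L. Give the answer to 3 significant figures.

99.3 s

Species balance: V dC/dt = Q(C_in − C) ⇒ τ = V/Q = 46.753 s.
C(t) = C_in + (C₀ − C_in) e^(−t/τ). Set C = 2.70 and solve for t:
e^(−t/τ) = (C − C_in)/(C₀ − C_in) = (2.70 − 3.02)/(0.345 − 3.02) = 0.11963
t = −τ ln(…) = 46.753 × 2.1234 = 99.275 s.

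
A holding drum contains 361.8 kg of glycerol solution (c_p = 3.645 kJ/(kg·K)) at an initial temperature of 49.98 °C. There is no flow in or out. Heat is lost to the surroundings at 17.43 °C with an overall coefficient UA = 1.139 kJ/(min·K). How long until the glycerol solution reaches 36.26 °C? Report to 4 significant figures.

633.7 min

M c_p dT/dt = −UA(T − T_amb).
τ = M c_p/UA = 1157.82 min; T_ss = T_amb = 17.4300 °C.
T(t) = T_ss + (T₀ − T_ss)e^(−t/τ); set T = 36.26:
t = −τ ln[(T − T_ss)/(T₀ − T_ss)] = −1157.82 · ln(0.578495) = 633.707 min.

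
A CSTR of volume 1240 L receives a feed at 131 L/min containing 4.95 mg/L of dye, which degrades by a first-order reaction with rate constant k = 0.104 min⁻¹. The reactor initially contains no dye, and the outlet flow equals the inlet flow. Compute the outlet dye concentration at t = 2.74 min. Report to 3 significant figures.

Species balance: V dC/dt = Q C_in − Q C − k V C.
This is linear with rate a = Q/V + k = 0.20965 min⁻¹.
C_ss = Q C_in/(Q + kV) = 2.4944 mg/L; C(t) = C_ss + (C₀ − C_ss) e^(−a t).
C(2.74) = 2.4944 + (-2.4944)·e^(−0.20965·2.74) = 2.4944 + (-2.4944)·0.56303 = 1.0900 mg/L.

1.09 mg/L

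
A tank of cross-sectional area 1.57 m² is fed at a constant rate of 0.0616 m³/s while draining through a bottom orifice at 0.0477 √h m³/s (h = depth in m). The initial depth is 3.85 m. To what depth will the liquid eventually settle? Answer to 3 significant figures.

1.67 m

A dh/dt = Q_in − 0.0477 √h. Steady state requires inflow = outflow:
Q_in = 0.0477 √h_ss ⇒ √h_ss = 0.0616/0.0477 = 1.2914.
h_ss = 1.2914² = 1.6677 m. (Since h₀ = 3.85 m > h_ss, the level will fall toward this value.)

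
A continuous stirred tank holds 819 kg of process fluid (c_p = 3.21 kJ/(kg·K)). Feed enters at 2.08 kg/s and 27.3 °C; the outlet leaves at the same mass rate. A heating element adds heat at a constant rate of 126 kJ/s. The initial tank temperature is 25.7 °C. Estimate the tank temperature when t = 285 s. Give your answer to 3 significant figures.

36.2 °C

First-law balance (no shaft work): M c_p dT/dt = ṁ c_p (T_in − T) + 126.
τ = M/ṁ = 393.75 s; T_ss = T_in + Q̇/(ṁ c_p) = 27.3 + 126/(2.08·3.21) = 46.171 °C.
Integrating: T(t) = T_ss + (T₀ − T_ss) e^(−t/τ).
T(285) = 46.171 + (-20.471)·e^(−285/393.75) = 46.171 + (-20.471)·0.48490 = 36.245 °C.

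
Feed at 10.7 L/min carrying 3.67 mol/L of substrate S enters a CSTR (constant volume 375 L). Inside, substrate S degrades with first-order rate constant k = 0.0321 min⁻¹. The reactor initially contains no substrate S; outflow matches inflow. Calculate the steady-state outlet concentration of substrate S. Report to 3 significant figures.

Accumulation = in − out − consumed: V dC/dt = Q C_in − Q C − k V C.
At steady state: 0 = Q C_in − (Q + kV) C_ss, so C_ss = Q C_in/(Q + kV).
C_ss = 10.7·3.67/(10.7 + 0.0321·375) = 39.269/22.737 = 1.7271 mol/L.

1.73 mol/L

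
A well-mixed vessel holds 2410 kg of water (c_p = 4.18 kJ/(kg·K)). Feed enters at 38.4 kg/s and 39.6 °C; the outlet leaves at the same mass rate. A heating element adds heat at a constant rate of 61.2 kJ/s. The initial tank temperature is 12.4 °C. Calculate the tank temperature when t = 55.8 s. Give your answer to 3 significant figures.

M c_p dT/dt = ṁ c_p (T_in − T) + Q̇.
τ = M/ṁ = 62.760 s; T_ss = T_in + Q̇/(ṁ c_p) = 39.6 + 61.2/(38.4·4.18) = 39.981 °C.
T approaches T_ss exponentially: T(t) = T_ss + (T₀ − T_ss) e^(−t/τ).
T(55.8) = 39.981 + (-27.581)·e^(−55.8/62.760) = 39.981 + (-27.581)·0.41103 = 28.645 °C.

28.6 °C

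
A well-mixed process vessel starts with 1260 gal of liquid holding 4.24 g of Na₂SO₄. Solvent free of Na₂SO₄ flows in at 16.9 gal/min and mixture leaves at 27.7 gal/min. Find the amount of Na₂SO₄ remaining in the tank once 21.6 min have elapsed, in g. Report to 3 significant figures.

2.51 g

Total volume: dV/dt = Q_in − Q_out = -10.800 gal/min, so V(t) = 1260 − 10.800 t and V(21.6) = 1026.7 gal.
Species balance (pure solvent in): dm/dt = −Q_out · m/V(t).
dm/m = −Q_out dt/(V₀ − 10.800 t); integrating gives ln(m/m₀) = −(Q_out/(Q_in−Q_out)) ln(V/V₀).
m = m₀ (V₀/V)^(Q_out/(Q_in−Q_out)) = 4.24 × (1260/1026.7)^(-2.5648) = 2.5079 g.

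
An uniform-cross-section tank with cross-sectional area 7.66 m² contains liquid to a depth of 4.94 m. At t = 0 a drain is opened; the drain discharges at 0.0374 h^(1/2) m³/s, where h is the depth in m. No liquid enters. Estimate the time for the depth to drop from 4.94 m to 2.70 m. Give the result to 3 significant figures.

237 s

Volume balance on the tank: A dh/dt = −0.0374 √h.
Separate and integrate: 2(√h − √h₀) = −(0.0374/A) t.
t = 2A(√h₀ − √h)/0.0374 = 2·7.66·(√4.94 − √2.70)/0.0374
  = 15.320 × (2.2226 − 1.6432) / 0.0374 = 237.35 s.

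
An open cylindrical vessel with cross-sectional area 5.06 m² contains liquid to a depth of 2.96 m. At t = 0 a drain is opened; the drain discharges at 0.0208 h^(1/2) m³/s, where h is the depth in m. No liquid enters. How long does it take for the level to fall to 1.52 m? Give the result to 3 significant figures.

With no inflow, A dh/dt = −0.0208 √h.
Separate and integrate: 2(√h − √h₀) = −(0.0208/A) t.
t = 2A(√h₀ − √h)/0.0208 = 2·5.06·(√2.96 − √1.52)/0.0208
  = 10.120 × (1.7205 − 1.2329) / 0.0208 = 237.23 s.

237 s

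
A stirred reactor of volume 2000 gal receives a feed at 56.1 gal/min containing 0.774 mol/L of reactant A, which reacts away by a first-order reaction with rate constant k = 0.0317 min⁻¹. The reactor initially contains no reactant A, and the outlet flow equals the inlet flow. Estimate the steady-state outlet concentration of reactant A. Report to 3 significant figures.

0.363 mol/L

V dC/dt = Q(C_in − C) − k V C.
At steady state: 0 = Q C_in − (Q + kV) C_ss, so C_ss = Q C_in/(Q + kV).
C_ss = 56.1·0.774/(56.1 + 0.0317·2000) = 43.421/119.50 = 0.36336 mol/L.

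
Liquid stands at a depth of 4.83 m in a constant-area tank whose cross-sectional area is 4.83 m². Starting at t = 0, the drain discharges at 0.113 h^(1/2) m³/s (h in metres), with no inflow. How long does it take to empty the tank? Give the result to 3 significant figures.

188 s

A dh/dt = −Q_out = −0.113 √h.
∫ h^(−1/2) dh = −(0.113/A) ∫ dt, giving 2√h = 2√h₀ − (0.113/A) t.
Tank is empty when √h = 0: t_empty = 2A√h₀/0.113.
t_empty = 2·4.83·√4.83/0.113 = 9.6600·2.1977/0.113 = 187.88 s.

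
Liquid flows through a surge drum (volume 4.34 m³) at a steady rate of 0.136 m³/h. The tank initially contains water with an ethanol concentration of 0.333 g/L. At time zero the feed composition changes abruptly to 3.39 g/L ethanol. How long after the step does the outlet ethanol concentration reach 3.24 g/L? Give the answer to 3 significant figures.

Mass balance on the solute (V constant): V dC/dt = Q(C_in − C), so τ = V/Q = 31.912 h.
C(t) = C_in + (C₀ − C_in) e^(−t/τ). Set C = 3.24 and solve for t:
e^(−t/τ) = (C − C_in)/(C₀ − C_in) = (3.24 − 3.39)/(0.333 − 3.39) = 0.049068
t = −τ ln(…) = 31.912 × 3.0146 = 96.200 h.

96.2 h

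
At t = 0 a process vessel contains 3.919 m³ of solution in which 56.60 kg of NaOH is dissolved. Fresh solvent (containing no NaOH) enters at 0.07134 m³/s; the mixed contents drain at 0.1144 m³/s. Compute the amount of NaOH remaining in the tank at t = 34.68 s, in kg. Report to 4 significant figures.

15.82 kg

Total volume: dV/dt = Q_in − Q_out = -0.0430600 m³/s, so V(t) = 3.919 − 0.0430600 t and V(34.68) = 2.42568 m³.
Solute balance: dm/dt = 0 − Q_out C = −Q_out m/V(t).
dm/m = −Q_out dt/(V₀ − 0.0430600 t); integrating gives ln(m/m₀) = −(Q_out/(Q_in−Q_out)) ln(V/V₀).
m = m₀ (V₀/V)^(Q_out/(Q_in−Q_out)) = 56.60 × (3.919/2.42568)^(-2.65676) = 15.8235 kg.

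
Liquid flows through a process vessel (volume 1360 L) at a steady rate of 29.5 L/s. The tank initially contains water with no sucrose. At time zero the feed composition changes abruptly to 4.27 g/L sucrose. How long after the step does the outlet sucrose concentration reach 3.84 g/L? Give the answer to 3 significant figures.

106 s

Accumulation = in − out for the solute gives V dC/dt = Q(C_in − C), so τ = V/Q = 46.102 s.
C(t) = C_in + (C₀ − C_in) e^(−t/τ). Set C = 3.84 and solve for t:
e^(−t/τ) = (C − C_in)/(C₀ − C_in) = (3.84 − 4.27)/(0 − 4.27) = 0.10070
t = −τ ln(…) = 46.102 × 2.2956 = 105.83 s.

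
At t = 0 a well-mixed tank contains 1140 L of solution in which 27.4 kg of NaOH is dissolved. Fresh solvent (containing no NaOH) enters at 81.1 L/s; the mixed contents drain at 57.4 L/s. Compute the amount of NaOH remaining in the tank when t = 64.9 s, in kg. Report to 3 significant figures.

3.46 kg

Total volume: dV/dt = Q_in − Q_out = 23.700 L/s, so V(t) = 1140 + 23.700 t and V(64.9) = 2678.1 L.
Species balance (pure solvent in): dm/dt = −Q_out · m/V(t).
Separate: dm/m = −Q_out dt/V(t) ⇒ ln(m/m₀) = −(Q_out/(Q_in−Q_out)) ln(V/V₀).
m = m₀ (V₀/V)^(Q_out/(Q_in−Q_out)) = 27.4 × (1140/2678.1)^(2.4219) = 3.4625 kg.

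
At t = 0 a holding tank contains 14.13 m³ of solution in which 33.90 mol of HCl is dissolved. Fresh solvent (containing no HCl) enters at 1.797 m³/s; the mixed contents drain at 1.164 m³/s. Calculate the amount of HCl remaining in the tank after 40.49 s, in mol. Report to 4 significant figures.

5.058 mol

Let m(t) be the amount of HCl. Volume: V(t) = V₀ + (Q_in − Q_out) t = 14.13 + 0.633000 t; V(40.49) = 39.7602 m³.
Species balance (pure solvent in): dm/dt = −Q_out · m/V(t).
Separate: dm/m = −Q_out dt/V(t) ⇒ ln(m/m₀) = −(Q_out/(Q_in−Q_out)) ln(V/V₀).
m = m₀ (V₀/V)^(Q_out/(Q_in−Q_out)) = 33.90 × (14.13/39.7602)^(1.83886) = 5.05810 mol.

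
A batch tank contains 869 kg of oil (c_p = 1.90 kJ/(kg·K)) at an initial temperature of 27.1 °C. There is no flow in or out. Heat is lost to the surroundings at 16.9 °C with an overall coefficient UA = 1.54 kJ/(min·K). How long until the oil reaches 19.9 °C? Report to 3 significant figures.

M c_p dT/dt = −UA(T − T_amb).
τ = M c_p/UA = 1072.1 min; T_ss = T_amb = 16.900 °C.
T(t) = T_ss + (T₀ − T_ss)e^(−t/τ); set T = 19.9:
t = −τ ln[(T − T_ss)/(T₀ − T_ss)] = −1072.1 · ln(0.29412) = 1312.1 min.

1310 min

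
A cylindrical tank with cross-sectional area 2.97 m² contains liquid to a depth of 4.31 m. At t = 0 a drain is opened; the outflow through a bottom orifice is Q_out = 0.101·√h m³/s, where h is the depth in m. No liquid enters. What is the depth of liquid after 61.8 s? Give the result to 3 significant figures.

Volume balance on the tank: A dh/dt = −0.101 √h.
∫ h^(−1/2) dh = −(0.101/A) ∫ dt, giving 2√h = 2√h₀ − (0.101/A) t.
√h = √4.31 − 0.101·61.8/(2·2.97) = 2.0761 − 1.0508 = 1.0252.
h = 1.0252² = 1.0511 m.

1.05 m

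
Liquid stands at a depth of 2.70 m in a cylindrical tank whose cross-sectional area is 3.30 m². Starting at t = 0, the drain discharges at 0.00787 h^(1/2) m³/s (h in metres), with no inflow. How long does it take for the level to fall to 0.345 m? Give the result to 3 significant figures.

885 s

A dh/dt = −Q_out = −0.00787 √h.
Separate and integrate: 2(√h − √h₀) = −(0.00787/A) t.
t = 2A(√h₀ − √h)/0.00787 = 2·3.30·(√2.70 − √0.345)/0.00787
  = 6.6000 × (1.6432 − 0.58737) / 0.00787 = 885.42 s.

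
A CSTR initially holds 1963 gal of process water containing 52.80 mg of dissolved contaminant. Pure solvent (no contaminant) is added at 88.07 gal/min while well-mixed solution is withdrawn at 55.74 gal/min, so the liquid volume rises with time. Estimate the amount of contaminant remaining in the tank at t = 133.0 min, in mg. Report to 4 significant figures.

Total volume: dV/dt = Q_in − Q_out = 32.3300 gal/min, so V(t) = 1963 + 32.3300 t and V(133.0) = 6262.89 gal.
Solute balance: dm/dt = 0 − Q_out C = −Q_out m/V(t).
dm/m = −Q_out dt/(V₀ + 32.3300 t); integrating gives ln(m/m₀) = −(Q_out/(Q_in−Q_out)) ln(V/V₀).
m = m₀ (V₀/V)^(Q_out/(Q_in−Q_out)) = 52.80 × (1963/6262.89)^(1.72410) = 7.14399 mg.

7.144 mg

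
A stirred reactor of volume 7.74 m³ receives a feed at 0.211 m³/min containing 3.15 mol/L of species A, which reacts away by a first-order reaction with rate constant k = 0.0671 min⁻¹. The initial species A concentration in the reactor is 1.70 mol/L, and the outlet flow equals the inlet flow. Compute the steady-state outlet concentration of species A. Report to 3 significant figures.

0.910 mol/L

V dC/dt = Q(C_in − C) − k V C.
At steady state: 0 = Q C_in − (Q + kV) C_ss, so C_ss = Q C_in/(Q + kV).
C_ss = 0.211·3.15/(0.211 + 0.0671·7.74) = 0.66465/0.73035 = 0.91004 mol/L.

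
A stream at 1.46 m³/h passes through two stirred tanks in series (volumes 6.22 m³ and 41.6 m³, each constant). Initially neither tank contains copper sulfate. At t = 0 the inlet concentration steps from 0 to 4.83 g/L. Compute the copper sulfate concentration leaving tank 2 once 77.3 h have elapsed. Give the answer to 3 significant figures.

4.45 g/L

Each tank obeys Vᵢ dCᵢ/dt = Q(Cᵢ₋₁ − Cᵢ), so τᵢ = Vᵢ/Q.
τ₁ = 6.22/1.46 = 4.2603 h; τ₂ = 41.6/1.46 = 28.493 h.
Solving the cascade with C₁(0)=C₂(0)=0 gives C₂(t) = C_in[1 − (τ₁ e^(−t/τ₁) − τ₂ e^(−t/τ₂))/(τ₁ − τ₂)].
At t = 77.3: e^(−t/τ₁) = 1.3183e-08, e^(−t/τ₂) = 0.066342.
C₂ = 4.83·[1 − (4.2603·1.3183e-08 − 28.493·0.066342)/(-24.233)] = 4.83·0.92199 = 4.4532 g/L.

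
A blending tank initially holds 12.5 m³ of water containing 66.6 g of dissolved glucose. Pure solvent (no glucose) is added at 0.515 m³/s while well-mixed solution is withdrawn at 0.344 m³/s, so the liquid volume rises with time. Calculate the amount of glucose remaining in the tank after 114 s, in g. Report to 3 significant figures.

10.1 g

Total volume: dV/dt = Q_in − Q_out = 0.17100 m³/s, so V(t) = 12.5 + 0.17100 t and V(114) = 31.994 m³.
Species balance (pure solvent in): dm/dt = −Q_out · m/V(t).
Separate: dm/m = −Q_out dt/V(t) ⇒ ln(m/m₀) = −(Q_out/(Q_in−Q_out)) ln(V/V₀).
m = m₀ (V₀/V)^(Q_out/(Q_in−Q_out)) = 66.6 × (12.5/31.994)^(2.0117) = 10.055 g.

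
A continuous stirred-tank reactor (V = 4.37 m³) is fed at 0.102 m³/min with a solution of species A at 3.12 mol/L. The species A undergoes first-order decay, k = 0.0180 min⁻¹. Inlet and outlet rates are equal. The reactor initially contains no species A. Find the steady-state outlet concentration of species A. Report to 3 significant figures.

1.76 mol/L

Accumulation = in − out − consumed: V dC/dt = Q C_in − Q C − k V C.
Steady state (dC/dt = 0): C_ss = Q C_in/(Q + kV) = C_in/(1 + kV/Q).
C_ss = 0.102·3.12/(0.102 + 0.0180·4.37) = 0.31824/0.18066 = 1.7615 mol/L.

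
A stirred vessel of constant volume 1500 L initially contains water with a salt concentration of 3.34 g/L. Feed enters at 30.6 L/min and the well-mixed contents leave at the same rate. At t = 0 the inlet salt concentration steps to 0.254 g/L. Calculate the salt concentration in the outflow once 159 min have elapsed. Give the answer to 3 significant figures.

0.374 g/L

Unsteady species balance (constant V, well mixed): V dC/dt = Q(C_in − C).
Time constant τ = V/Q = 1500/30.6 = 49.020 min.
Solution: C(t) = C_in + (C₀ − C_in) e^(−t/τ).
C(159) = 0.254 + (3.34 − 0.254)·e^(−159/49.020) = 0.254 + (3.0860)·0.039023 = 0.37443 g/L.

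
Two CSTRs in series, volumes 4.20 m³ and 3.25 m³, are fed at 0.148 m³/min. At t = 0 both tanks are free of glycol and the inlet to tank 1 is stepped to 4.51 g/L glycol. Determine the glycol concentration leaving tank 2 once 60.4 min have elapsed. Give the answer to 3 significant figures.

3.12 g/L

Time constants: τᵢ = Vᵢ/Q for each well-mixed tank.
τ₁ = 4.20/0.148 = 28.378 min; τ₂ = 3.25/0.148 = 21.959 min.
Solving the cascade with C₁(0)=C₂(0)=0 gives C₂(t) = C_in[1 − (τ₁ e^(−t/τ₁) − τ₂ e^(−t/τ₂))/(τ₁ − τ₂)].
At t = 60.4: e^(−t/τ₁) = 0.11903, e^(−t/τ₂) = 0.063894.
C₂ = 4.51·[1 − (28.378·0.11903 − 21.959·0.063894)/(6.4189)] = 4.51·0.69235 = 3.1225 g/L.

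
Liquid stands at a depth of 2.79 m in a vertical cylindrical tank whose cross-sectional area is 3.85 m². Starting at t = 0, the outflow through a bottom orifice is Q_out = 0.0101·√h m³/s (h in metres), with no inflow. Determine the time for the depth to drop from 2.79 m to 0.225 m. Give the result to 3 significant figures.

A dh/dt = −Q_out = −0.0101 √h.
∫ h^(−1/2) dh = −(0.0101/A) ∫ dt, giving 2√h = 2√h₀ − (0.0101/A) t.
t = 2A(√h₀ − √h)/0.0101 = 2·3.85·(√2.79 − √0.225)/0.0101
  = 7.7000 × (1.6703 − 0.47434) / 0.0101 = 911.79 s.

912 s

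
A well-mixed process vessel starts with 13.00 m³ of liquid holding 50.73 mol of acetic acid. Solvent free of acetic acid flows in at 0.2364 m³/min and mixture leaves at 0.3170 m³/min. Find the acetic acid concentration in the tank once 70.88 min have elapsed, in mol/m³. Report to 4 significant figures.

Let m(t) be the amount of acetic acid. Volume: V(t) = V₀ + (Q_in − Q_out) t = 13.00 − 0.0806000 t; V(70.88) = 7.28707 m³.
No acetic acid enters, so dm/dt = −Q_out · (m/V).
Separate: dm/m = −Q_out dt/V(t) ⇒ ln(m/m₀) = −(Q_out/(Q_in−Q_out)) ln(V/V₀).
m = m₀ (V₀/V)^(Q_out/(Q_in−Q_out)) = 50.73 × (13.00/7.28707)^(-3.93300) = 5.20650 mol.
C = m/V = 5.20650/7.28707 = 0.714485 mol/m³.

0.7145 mol/m³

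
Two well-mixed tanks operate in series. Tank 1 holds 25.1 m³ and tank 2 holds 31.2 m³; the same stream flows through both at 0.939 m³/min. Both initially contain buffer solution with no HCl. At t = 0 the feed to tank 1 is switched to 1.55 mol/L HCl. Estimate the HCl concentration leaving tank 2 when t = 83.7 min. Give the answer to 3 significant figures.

Time constants: τᵢ = Vᵢ/Q for each well-mixed tank.
τ₁ = 25.1/0.939 = 26.731 min; τ₂ = 31.2/0.939 = 33.227 min.
Solving the cascade with C₁(0)=C₂(0)=0 gives C₂(t) = C_in[1 − (τ₁ e^(−t/τ₁) − τ₂ e^(−t/τ₂))/(τ₁ − τ₂)].
At t = 83.7: e^(−t/τ₁) = 0.043663, e^(−t/τ₂) = 0.080536.
C₂ = 1.55·[1 − (26.731·0.043663 − 33.227·0.080536)/(-6.4963)] = 1.55·0.76774 = 1.1900 mol/L.

1.19 mol/L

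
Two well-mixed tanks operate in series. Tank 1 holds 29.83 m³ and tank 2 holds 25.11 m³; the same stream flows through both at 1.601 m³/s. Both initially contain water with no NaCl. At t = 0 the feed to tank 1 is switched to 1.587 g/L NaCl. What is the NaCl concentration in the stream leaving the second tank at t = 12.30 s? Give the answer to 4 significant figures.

Time constants: τᵢ = Vᵢ/Q for each well-mixed tank.
τ₁ = 29.83/1.601 = 18.6321 s; τ₂ = 25.11/1.601 = 15.6839 s.
Tank 1: C₁ = C_in(1 − e^(−t/τ₁)). Tank 2 (τ₁ ≠ τ₂): C₂ = C_in[1 − (τ₁ e^(−t/τ₁) − τ₂ e^(−t/τ₂))/(τ₁ − τ₂)].
At t = 12.30: e^(−t/τ₁) = 0.516773, e^(−t/τ₂) = 0.456466.
C₂ = 1.587·[1 − (18.6321·0.516773 − 15.6839·0.456466)/(2.94816)] = 1.587·0.162396 = 0.257722 g/L.

0.2577 g/L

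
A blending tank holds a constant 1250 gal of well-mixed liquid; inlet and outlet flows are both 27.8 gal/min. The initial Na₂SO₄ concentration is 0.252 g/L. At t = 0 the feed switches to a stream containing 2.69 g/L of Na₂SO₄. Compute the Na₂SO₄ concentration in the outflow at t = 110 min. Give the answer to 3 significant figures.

2.48 g/L

Transient balance on the dissolved component: V dC/dt = Q(C_in − C).
Time constant τ = V/Q = 1250/27.8 = 44.964 min.
C approaches C_in exponentially: C(t) = C_in + (C₀ − C_in) e^(−t/τ).
C(110) = 2.69 + (0.252 − 2.69)·e^(−110/44.964) = 2.69 + (-2.4380)·0.086605 = 2.4789 g/L.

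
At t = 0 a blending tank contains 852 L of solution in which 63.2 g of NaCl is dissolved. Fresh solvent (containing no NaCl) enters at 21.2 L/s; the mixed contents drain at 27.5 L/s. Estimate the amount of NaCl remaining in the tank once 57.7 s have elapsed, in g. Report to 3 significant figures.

5.57 g

Total volume: dV/dt = Q_in − Q_out = -6.3000 L/s, so V(t) = 852 − 6.3000 t and V(57.7) = 488.49 L.
Solute balance: dm/dt = 0 − Q_out C = −Q_out m/V(t).
Separate: dm/m = −Q_out dt/V(t) ⇒ ln(m/m₀) = −(Q_out/(Q_in−Q_out)) ln(V/V₀).
m = m₀ (V₀/V)^(Q_out/(Q_in−Q_out)) = 63.2 × (852/488.49)^(-4.3651) = 5.5742 g.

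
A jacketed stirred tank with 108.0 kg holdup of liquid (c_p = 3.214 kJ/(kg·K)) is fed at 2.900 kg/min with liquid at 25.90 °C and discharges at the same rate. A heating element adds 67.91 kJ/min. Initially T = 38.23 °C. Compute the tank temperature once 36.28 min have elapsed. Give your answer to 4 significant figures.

35.09 °C

M c_p dT/dt = ṁ c_p (T_in − T) + Q̇.
τ = M/ṁ = 37.2414 min; T_ss = T_in + Q̇/(ṁ c_p) = 25.90 + 67.91/(2.900·3.214) = 33.1860 °C.
T approaches T_ss exponentially: T(t) = T_ss + (T₀ − T_ss) e^(−t/τ).
T(36.28) = 33.1860 + (5.04399)·e^(−36.28/37.2414) = 33.1860 + (5.04399)·0.377500 = 35.0901 °C.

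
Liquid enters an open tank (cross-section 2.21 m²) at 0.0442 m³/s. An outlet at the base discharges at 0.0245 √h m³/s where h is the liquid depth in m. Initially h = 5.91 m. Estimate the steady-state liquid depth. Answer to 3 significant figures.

3.25 m

Accumulation of liquid (constant cross-section A): A dh/dt = Q_in − 0.0245 √h. At steady state dh/dt = 0:
Q_in = 0.0245 √h_ss ⇒ √h_ss = 0.0442/0.0245 = 1.8041.
h_ss = 1.8041² = 3.2547 m. (Since h₀ = 5.91 m > h_ss, the level will fall toward this value.)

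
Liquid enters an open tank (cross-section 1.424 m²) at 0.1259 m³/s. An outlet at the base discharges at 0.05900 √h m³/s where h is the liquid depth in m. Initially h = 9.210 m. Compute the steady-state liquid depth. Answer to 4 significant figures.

Level balance: A dh/dt = 0.1259 − 0.05900 √h. Setting dh/dt = 0:
Q_in = 0.05900 √h_ss ⇒ √h_ss = 0.1259/0.05900 = 2.13390.
h_ss = 2.13390² = 4.55352 m. (Since h₀ = 9.210 m > h_ss, the level will fall toward this value.)

4.554 m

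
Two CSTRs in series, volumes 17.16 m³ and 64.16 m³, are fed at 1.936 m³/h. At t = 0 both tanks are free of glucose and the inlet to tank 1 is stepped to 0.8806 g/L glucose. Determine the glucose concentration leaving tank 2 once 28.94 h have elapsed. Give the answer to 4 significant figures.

Each tank obeys Vᵢ dCᵢ/dt = Q(Cᵢ₋₁ − Cᵢ), so τᵢ = Vᵢ/Q.
τ₁ = 17.16/1.936 = 8.86364 h; τ₂ = 64.16/1.936 = 33.1405 h.
Solving the cascade with C₁(0)=C₂(0)=0 gives C₂(t) = C_in[1 − (τ₁ e^(−t/τ₁) − τ₂ e^(−t/τ₂))/(τ₁ − τ₂)].
At t = 28.94: e^(−t/τ₁) = 0.0381960, e^(−t/τ₂) = 0.417591.
C₂ = 0.8806·[1 − (8.86364·0.0381960 − 33.1405·0.417591)/(-24.2769)] = 0.8806·0.443889 = 0.390889 g/L.

0.3909 g/L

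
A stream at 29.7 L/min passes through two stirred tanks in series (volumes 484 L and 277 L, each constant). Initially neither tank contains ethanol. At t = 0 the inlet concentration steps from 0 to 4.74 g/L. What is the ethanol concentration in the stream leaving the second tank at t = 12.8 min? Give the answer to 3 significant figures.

Species balance on tank i: dCᵢ/dt = (Cᵢ₋₁ − Cᵢ)/τᵢ with τᵢ = Vᵢ/Q.
τ₁ = 484/29.7 = 16.296 min; τ₂ = 277/29.7 = 9.3266 min.
Solving the cascade with C₁(0)=C₂(0)=0 gives C₂(t) = C_in[1 − (τ₁ e^(−t/τ₁) − τ₂ e^(−t/τ₂))/(τ₁ − τ₂)].
At t = 12.8: e^(−t/τ₁) = 0.45591, e^(−t/τ₂) = 0.25349.
C₂ = 4.74·[1 − (16.296·0.45591 − 9.3266·0.25349)/(6.9697)] = 4.74·0.27322 = 1.2950 g/L.

1.30 g/L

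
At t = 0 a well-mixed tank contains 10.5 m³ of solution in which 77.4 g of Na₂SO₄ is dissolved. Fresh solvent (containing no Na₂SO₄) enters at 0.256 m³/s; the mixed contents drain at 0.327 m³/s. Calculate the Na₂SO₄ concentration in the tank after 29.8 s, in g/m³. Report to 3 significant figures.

Let m(t) be the amount of Na₂SO₄. Volume: V(t) = V₀ + (Q_in − Q_out) t = 10.5 − 0.071000 t; V(29.8) = 8.3842 m³.
Species balance (pure solvent in): dm/dt = −Q_out · m/V(t).
Separate: dm/m = −Q_out dt/V(t) ⇒ ln(m/m₀) = −(Q_out/(Q_in−Q_out)) ln(V/V₀).
m = m₀ (V₀/V)^(Q_out/(Q_in−Q_out)) = 77.4 × (10.5/8.3842)^(-4.6056) = 27.456 g.
C = m/V = 27.456/8.3842 = 3.2748 g/m³.

3.27 g/m³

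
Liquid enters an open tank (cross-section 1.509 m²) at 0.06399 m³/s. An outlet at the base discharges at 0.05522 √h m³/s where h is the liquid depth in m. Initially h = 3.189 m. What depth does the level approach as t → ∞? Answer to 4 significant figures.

A dh/dt = Q_in − 0.05522 √h. Steady state requires inflow = outflow:
Q_in = 0.05522 √h_ss ⇒ √h_ss = 0.06399/0.05522 = 1.15882.
h_ss = 1.15882² = 1.34286 m. (Since h₀ = 3.189 m > h_ss, the level will fall toward this value.)

1.343 m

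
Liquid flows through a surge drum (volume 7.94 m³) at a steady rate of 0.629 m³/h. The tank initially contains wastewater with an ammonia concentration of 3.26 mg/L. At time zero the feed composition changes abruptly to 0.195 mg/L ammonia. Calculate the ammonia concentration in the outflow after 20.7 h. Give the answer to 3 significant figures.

Transient balance on the dissolved component: V dC/dt = Q(C_in − C).
Rewrite as dC/dt + C/τ = C_in/τ, τ = V/Q = 12.623 h.
C approaches C_in exponentially: C(t) = C_in + (C₀ − C_in) e^(−t/τ).
C(20.7) = 0.195 + (3.26 − 0.195)·e^(−20.7/12.623) = 0.195 + (3.0650)·0.19401 = 0.78965 mg/L.

0.790 mg/L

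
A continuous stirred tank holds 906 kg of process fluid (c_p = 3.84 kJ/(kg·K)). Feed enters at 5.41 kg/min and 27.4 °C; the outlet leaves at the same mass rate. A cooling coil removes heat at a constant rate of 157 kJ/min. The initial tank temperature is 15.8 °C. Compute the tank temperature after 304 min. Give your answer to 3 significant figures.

Energy balance: M c_p dT/dt = ṁ c_p (T_in − T) − 157.
τ = M/ṁ = 167.47 min; T_ss = T_in − Q̇/(ṁ c_p) = 27.4 − 157/(5.41·3.84) = 19.843 °C.
Solution: T(t) = T_ss + (T₀ − T_ss) e^(−t/τ).
T(304) = 19.843 + (-4.0426)·e^(−304/167.47) = 19.843 + (-4.0426)·0.16279 = 19.185 °C.

19.2 °C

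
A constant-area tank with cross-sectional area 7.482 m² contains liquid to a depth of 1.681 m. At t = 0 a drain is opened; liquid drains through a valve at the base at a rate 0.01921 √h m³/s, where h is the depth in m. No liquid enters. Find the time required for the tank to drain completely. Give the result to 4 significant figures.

With no inflow, A dh/dt = −0.01921 √h.
This is separable: 2 d(√h)/dt = −0.01921/A, so √h = √h₀ − (0.01921/(2A)) t.
Set h = 0: 2√h₀ = (0.01921/A) t_empty ⇒ t_empty = 2A√h₀/0.01921.
t_empty = 2·7.482·√1.681/0.01921 = 14.9640·1.29653/0.01921 = 1009.96 s.

1010 s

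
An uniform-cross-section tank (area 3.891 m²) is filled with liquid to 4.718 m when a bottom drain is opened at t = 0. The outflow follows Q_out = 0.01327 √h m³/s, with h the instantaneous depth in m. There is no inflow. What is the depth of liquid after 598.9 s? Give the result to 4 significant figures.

A dh/dt = −Q_out = −0.01327 √h.
This is separable: 2 d(√h)/dt = −0.01327/A, so √h = √h₀ − (0.01327/(2A)) t.
√h = √4.718 − 0.01327·598.9/(2·3.891) = 2.17210 − 1.02125 = 1.15084.
h = 1.15084² = 1.32444 m.

1.324 m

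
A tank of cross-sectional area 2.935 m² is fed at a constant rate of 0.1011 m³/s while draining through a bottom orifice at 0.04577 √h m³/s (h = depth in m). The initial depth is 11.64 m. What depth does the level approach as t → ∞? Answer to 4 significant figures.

Unsteady balance on liquid volume: A dh/dt = Q_in − 0.04577 √h. At steady state dh/dt = 0:
Q_in = 0.04577 √h_ss ⇒ √h_ss = 0.1011/0.04577 = 2.20887.
h_ss = 2.20887² = 4.87911 m. (Since h₀ = 11.64 m > h_ss, the level will fall toward this value.)

4.879 m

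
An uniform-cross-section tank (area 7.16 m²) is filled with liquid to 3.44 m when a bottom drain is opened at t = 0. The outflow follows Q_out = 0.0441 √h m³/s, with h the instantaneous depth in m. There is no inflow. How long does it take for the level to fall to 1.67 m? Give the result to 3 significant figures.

With no inflow, A dh/dt = −0.0441 √h.
∫ h^(−1/2) dh = −(0.0441/A) ∫ dt, giving 2√h = 2√h₀ − (0.0441/A) t.
t = 2A(√h₀ − √h)/0.0441 = 2·7.16·(√3.44 − √1.67)/0.0441
  = 14.320 × (1.8547 − 1.2923) / 0.0441 = 182.63 s.

183 s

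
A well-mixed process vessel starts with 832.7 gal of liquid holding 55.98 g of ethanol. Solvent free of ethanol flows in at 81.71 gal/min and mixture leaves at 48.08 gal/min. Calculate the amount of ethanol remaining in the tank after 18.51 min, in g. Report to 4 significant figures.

25.20 g

Total volume: dV/dt = Q_in − Q_out = 33.6300 gal/min, so V(t) = 832.7 + 33.6300 t and V(18.51) = 1455.19 gal.
Solute balance: dm/dt = 0 − Q_out C = −Q_out m/V(t).
dm/m = −Q_out dt/(V₀ + 33.6300 t); integrating gives ln(m/m₀) = −(Q_out/(Q_in−Q_out)) ln(V/V₀).
m = m₀ (V₀/V)^(Q_out/(Q_in−Q_out)) = 55.98 × (832.7/1455.19)^(1.42968) = 25.2020 g.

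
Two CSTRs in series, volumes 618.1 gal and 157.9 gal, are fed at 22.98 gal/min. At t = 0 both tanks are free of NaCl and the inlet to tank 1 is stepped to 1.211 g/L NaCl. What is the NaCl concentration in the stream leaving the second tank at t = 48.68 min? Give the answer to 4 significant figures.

Species balance on tank i: dCᵢ/dt = (Cᵢ₋₁ − Cᵢ)/τᵢ with τᵢ = Vᵢ/Q.
τ₁ = 618.1/22.98 = 26.8973 min; τ₂ = 157.9/22.98 = 6.87119 min.
Solving the cascade with C₁(0)=C₂(0)=0 gives C₂(t) = C_in[1 − (τ₁ e^(−t/τ₁) − τ₂ e^(−t/τ₂))/(τ₁ − τ₂)].
At t = 48.68: e^(−t/τ₁) = 0.163679, e^(−t/τ₂) = 0.000837867.
C₂ = 1.211·[1 − (26.8973·0.163679 − 6.87119·0.000837867)/(20.0261)] = 1.211·0.780448 = 0.945123 g/L.

0.9451 g/L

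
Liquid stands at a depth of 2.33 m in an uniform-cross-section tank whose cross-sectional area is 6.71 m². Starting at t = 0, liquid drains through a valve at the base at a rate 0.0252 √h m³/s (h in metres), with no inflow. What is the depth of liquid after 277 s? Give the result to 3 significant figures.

1.01 m

With no inflow, A dh/dt = −0.0252 √h.
This is separable: 2 d(√h)/dt = −0.0252/A, so √h = √h₀ − (0.0252/(2A)) t.
√h = √2.33 − 0.0252·277/(2·6.71) = 1.5264 − 0.52015 = 1.0063.
h = 1.0063² = 1.0126 m.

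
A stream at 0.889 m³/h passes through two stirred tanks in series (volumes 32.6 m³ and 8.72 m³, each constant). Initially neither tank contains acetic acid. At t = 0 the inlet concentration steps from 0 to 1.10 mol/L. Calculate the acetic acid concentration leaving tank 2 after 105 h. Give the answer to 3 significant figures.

1.01 mol/L

Each tank obeys Vᵢ dCᵢ/dt = Q(Cᵢ₋₁ − Cᵢ), so τᵢ = Vᵢ/Q.
τ₁ = 32.6/0.889 = 36.670 h; τ₂ = 8.72/0.889 = 9.8088 h.
Solving the cascade with C₁(0)=C₂(0)=0 gives C₂(t) = C_in[1 − (τ₁ e^(−t/τ₁) − τ₂ e^(−t/τ₂))/(τ₁ − τ₂)].
At t = 105: e^(−t/τ₁) = 0.057078, e^(−t/τ₂) = 2.2439e-05.
C₂ = 1.10·[1 − (36.670·0.057078 − 9.8088·2.2439e-05)/(26.862)] = 1.10·0.92209 = 1.0143 mol/L.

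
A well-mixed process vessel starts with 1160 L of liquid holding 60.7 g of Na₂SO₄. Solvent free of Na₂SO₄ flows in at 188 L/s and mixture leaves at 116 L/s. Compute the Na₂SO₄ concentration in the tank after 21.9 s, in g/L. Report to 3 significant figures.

0.00556 g/L

Let m(t) be the amount of Na₂SO₄. Volume: V(t) = V₀ + (Q_in − Q_out) t = 1160 + 72.000 t; V(21.9) = 2736.8 L.
No Na₂SO₄ enters, so dm/dt = −Q_out · (m/V).
Separate: dm/m = −Q_out dt/V(t) ⇒ ln(m/m₀) = −(Q_out/(Q_in−Q_out)) ln(V/V₀).
m = m₀ (V₀/V)^(Q_out/(Q_in−Q_out)) = 60.7 × (1160/2736.8)^(1.6111) = 15.226 g.
C = m/V = 15.226/2736.8 = 0.0055635 g/L.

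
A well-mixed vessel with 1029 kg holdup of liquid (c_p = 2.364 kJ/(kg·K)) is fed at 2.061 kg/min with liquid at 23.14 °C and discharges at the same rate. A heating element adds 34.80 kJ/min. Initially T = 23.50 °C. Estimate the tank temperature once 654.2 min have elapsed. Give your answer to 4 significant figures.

M c_p dT/dt = ṁ c_p (T_in − T) + Q̇.
Rearrange: dT/dt = (T_ss − T)/τ with τ = M/ṁ = 499.272 min and T_ss = T_in + Q̇/(ṁ c_p) = 30.2826 °C.
Integrating: T(t) = T_ss + (T₀ − T_ss) e^(−t/τ).
T(654.2) = 30.2826 + (-6.78256)·e^(−654.2/499.272) = 30.2826 + (-6.78256)·0.269737 = 28.4531 °C.

28.45 °C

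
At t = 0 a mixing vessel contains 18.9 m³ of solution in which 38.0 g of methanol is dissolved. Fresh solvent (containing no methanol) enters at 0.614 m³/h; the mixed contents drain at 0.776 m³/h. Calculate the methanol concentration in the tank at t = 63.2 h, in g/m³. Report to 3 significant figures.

0.104 g/m³

Total volume: dV/dt = Q_in − Q_out = -0.16200 m³/h, so V(t) = 18.9 − 0.16200 t and V(63.2) = 8.6616 m³.
Solute balance: dm/dt = 0 − Q_out C = −Q_out m/V(t).
dm/m = −Q_out dt/(V₀ − 0.16200 t); integrating gives ln(m/m₀) = −(Q_out/(Q_in−Q_out)) ln(V/V₀).
m = m₀ (V₀/V)^(Q_out/(Q_in−Q_out)) = 38.0 × (18.9/8.6616)^(-4.7901) = 0.90487 g.
C = m/V = 0.90487/8.6616 = 0.10447 g/m³.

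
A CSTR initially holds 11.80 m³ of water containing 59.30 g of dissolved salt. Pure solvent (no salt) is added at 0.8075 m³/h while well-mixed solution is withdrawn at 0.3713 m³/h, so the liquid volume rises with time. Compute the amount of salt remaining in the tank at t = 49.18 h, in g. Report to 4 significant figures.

24.55 g

Total volume: dV/dt = Q_in − Q_out = 0.436200 m³/h, so V(t) = 11.80 + 0.436200 t and V(49.18) = 33.2523 m³.
Solute balance: dm/dt = 0 − Q_out C = −Q_out m/V(t).
Separate: dm/m = −Q_out dt/V(t) ⇒ ln(m/m₀) = −(Q_out/(Q_in−Q_out)) ln(V/V₀).
m = m₀ (V₀/V)^(Q_out/(Q_in−Q_out)) = 59.30 × (11.80/33.2523)^(0.851215) = 24.5504 g.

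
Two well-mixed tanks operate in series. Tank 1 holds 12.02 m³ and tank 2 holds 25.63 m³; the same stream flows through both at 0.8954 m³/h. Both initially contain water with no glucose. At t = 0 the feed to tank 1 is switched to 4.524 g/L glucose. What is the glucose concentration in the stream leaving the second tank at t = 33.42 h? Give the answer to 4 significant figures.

2.205 g/L

Time constants: τᵢ = Vᵢ/Q for each well-mixed tank.
τ₁ = 12.02/0.8954 = 13.4242 h; τ₂ = 25.63/0.8954 = 28.6241 h.
Solving the cascade with C₁(0)=C₂(0)=0 gives C₂(t) = C_in[1 − (τ₁ e^(−t/τ₁) − τ₂ e^(−t/τ₂))/(τ₁ − τ₂)].
At t = 33.42: e^(−t/τ₁) = 0.0829481, e^(−t/τ₂) = 0.311129.
C₂ = 4.524·[1 − (13.4242·0.0829481 − 28.6241·0.311129)/(-15.1999)] = 4.524·0.487348 = 2.20476 g/L.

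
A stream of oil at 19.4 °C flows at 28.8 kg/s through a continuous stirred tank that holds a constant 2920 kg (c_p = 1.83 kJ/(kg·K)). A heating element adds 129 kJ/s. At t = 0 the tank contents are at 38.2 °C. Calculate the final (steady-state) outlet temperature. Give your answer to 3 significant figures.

21.8 °C

Unsteady energy balance on the tank contents: M c_p dT/dt = ṁ c_p (T_in − T) + 129.
At steady state dT/dt = 0 ⇒ T_ss = T_in + Q̇/(ṁ c_p) = 19.4 + 129/(28.8·1.83) = 21.848 °C.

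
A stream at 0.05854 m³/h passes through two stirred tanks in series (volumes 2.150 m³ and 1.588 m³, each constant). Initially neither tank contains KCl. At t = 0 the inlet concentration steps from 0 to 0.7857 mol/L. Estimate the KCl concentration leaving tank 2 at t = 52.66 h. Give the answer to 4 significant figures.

0.3878 mol/L

Time constants: τᵢ = Vᵢ/Q for each well-mixed tank.
τ₁ = 2.150/0.05854 = 36.7270 h; τ₂ = 1.588/0.05854 = 27.1268 h.
Tank 1: C₁ = C_in(1 − e^(−t/τ₁)). Tank 2 (τ₁ ≠ τ₂): C₂ = C_in[1 − (τ₁ e^(−t/τ₁) − τ₂ e^(−t/τ₂))/(τ₁ − τ₂)].
At t = 52.66: e^(−t/τ₁) = 0.238396, e^(−t/τ₂) = 0.143523.
C₂ = 0.7857·[1 − (36.7270·0.238396 − 27.1268·0.143523)/(9.60027)] = 0.7857·0.493529 = 0.387766 mol/L.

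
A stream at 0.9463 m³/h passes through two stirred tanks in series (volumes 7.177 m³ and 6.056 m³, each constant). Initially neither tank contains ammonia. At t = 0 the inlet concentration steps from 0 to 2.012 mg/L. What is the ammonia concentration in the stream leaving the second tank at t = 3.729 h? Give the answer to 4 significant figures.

0.2031 mg/L

Species balance on tank i: dCᵢ/dt = (Cᵢ₋₁ − Cᵢ)/τᵢ with τᵢ = Vᵢ/Q.
τ₁ = 7.177/0.9463 = 7.58428 h; τ₂ = 6.056/0.9463 = 6.39966 h.
Tank 1: C₁ = C_in(1 − e^(−t/τ₁)). Tank 2 (τ₁ ≠ τ₂): C₂ = C_in[1 − (τ₁ e^(−t/τ₁) − τ₂ e^(−t/τ₂))/(τ₁ − τ₂)].
At t = 3.729: e^(−t/τ₁) = 0.611601, e^(−t/τ₂) = 0.558396.
C₂ = 2.012·[1 − (7.58428·0.611601 − 6.39966·0.558396)/(1.18461)] = 2.012·0.100968 = 0.203148 mg/L.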